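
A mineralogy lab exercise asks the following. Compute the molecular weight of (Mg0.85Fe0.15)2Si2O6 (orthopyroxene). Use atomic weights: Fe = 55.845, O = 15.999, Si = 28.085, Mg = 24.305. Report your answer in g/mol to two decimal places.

210.24 g/mol

Mg: 1.70 × 24.305 = 41.3185
Fe: 0.30 × 55.845 = 16.7535
Si: 2 × 28.085 = 56.1700
O: 6 × 15.999 = 95.9940
Summing the contributions gives the formula mass.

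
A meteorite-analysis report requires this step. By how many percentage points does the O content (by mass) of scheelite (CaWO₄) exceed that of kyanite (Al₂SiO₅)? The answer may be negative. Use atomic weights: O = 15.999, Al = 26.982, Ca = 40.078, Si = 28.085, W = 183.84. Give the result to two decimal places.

O in CaWO₄: molar mass 287.914 g/mol; 4×15.999 = 63.996 g → 22.23 wt%.
O in Al₂SiO₅: molar mass 162.044 g/mol; 5×15.999 = 79.995 g → 49.37 wt%.
Difference = 22.23 − 49.37 = -27.14 percentage points.

-27.14 percentage points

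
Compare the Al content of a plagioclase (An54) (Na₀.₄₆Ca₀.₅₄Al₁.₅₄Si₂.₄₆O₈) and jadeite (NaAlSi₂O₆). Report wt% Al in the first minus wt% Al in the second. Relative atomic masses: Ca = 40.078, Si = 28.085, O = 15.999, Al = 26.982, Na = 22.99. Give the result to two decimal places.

First mineral: 41.552 g Al in 270.851 g formula = 15.34 wt% Al.
Second mineral: 26.982 g Al in 202.136 g formula = 13.35 wt% Al.
15.34% − 13.35% gives a difference of 1.99 percentage points.

1.99 percentage points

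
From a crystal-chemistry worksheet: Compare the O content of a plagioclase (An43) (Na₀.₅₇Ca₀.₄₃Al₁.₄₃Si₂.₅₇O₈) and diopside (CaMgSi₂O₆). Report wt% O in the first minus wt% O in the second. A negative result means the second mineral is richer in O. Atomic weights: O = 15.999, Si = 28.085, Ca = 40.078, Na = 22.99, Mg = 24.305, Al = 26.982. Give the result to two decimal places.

O in Na₀.₅₇Ca₀.₄₃Al₁.₄₃Si₂.₅₇O₈: molar mass 269.093 g/mol; 8×15.999 = 127.992 g → 47.56 wt%.
O in CaMgSi₂O₆: molar mass 216.547 g/mol; 6×15.999 = 95.994 g → 44.33 wt%.
Difference = 47.56 − 44.33 = 3.23 percentage points.

3.23 percentage points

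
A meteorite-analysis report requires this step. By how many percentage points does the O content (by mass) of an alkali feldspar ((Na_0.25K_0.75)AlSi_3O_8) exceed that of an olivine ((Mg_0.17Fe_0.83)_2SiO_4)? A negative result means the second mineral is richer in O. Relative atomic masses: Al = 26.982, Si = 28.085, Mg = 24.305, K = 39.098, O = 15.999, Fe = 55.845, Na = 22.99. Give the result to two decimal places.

13.51 percentage points

O in (Na_0.25K_0.75)AlSi_3O_8: molar mass 274.300 g/mol; 8×15.999 = 127.992 g → 46.66 wt%.
O in (Mg_0.17Fe_0.83)_2SiO_4: molar mass 193.047 g/mol; 4×15.999 = 63.996 g → 33.15 wt%.
Difference = 46.66 − 33.15 = 13.51 percentage points.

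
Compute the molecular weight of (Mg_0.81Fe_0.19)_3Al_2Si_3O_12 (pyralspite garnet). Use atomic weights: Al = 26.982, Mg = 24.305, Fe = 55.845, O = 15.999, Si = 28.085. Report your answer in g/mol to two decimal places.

421.10 g/mol

M = 2.43*24.305 + 0.57*55.845 + 2*26.982 + 3*28.085 + 12*15.999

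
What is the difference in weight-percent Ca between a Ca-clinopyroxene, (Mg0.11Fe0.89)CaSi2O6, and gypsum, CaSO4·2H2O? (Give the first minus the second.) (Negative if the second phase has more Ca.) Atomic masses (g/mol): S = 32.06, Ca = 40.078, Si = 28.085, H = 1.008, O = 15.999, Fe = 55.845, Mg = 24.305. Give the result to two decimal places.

Ca in (Mg0.11Fe0.89)CaSi2O6: molar mass 244.618 g/mol; 1×40.078 = 40.078 g → 16.38 wt%.
Ca in CaSO4·2H2O: molar mass 172.164 g/mol; 1×40.078 = 40.078 g → 23.28 wt%.
Difference = 16.38 − 23.28 = -6.90 percentage points.

-6.90 percentage points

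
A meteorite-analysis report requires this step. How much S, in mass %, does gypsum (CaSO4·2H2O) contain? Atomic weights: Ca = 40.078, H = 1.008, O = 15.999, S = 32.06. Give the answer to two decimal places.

Formula mass = 1*40.078 + 1*32.06 + 6*15.999 + 4*1.008 = 172.164 g/mol, of which 32.060 g is S.
So S makes up 32.060/172.164 = 0.1862 of the mass, i.e. 18.62%.

18.62 mass %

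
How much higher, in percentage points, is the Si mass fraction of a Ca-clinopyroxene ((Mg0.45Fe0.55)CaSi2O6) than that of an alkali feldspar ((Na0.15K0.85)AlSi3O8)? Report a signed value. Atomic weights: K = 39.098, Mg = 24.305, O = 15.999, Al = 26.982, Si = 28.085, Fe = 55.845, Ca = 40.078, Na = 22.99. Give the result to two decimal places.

First mineral: 56.170 g Si in 233.894 g formula = 24.02 wt% Si.
Second mineral: 84.255 g Si in 275.911 g formula = 30.54 wt% Si.
24.02% − 30.54% gives a difference of -6.52 percentage points.

-6.52 percentage points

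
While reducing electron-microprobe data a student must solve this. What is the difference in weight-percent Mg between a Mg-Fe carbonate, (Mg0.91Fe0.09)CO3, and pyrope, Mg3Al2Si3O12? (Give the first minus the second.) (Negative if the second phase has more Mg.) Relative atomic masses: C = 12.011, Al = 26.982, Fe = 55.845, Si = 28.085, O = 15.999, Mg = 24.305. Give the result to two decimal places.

First mineral: 22.118 g Mg in 87.152 g formula = 25.38 wt% Mg.
Second mineral: 72.915 g Mg in 403.122 g formula = 18.09 wt% Mg.
25.38% − 18.09% gives a difference of 7.29 percentage points.

7.29 percentage points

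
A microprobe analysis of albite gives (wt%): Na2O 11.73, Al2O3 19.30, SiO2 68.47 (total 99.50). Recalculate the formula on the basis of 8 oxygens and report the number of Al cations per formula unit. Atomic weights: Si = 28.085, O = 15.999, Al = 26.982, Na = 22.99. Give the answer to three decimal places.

Na2O (M=61.979): mol = 0.18926; Na = 0.37852, O = 0.18926.
Al2O3 (M=101.961): mol = 0.18929; Al = 0.37858, O = 0.56787.
SiO2 (M=60.083): mol = 1.13959; Si = 1.13959, O = 2.27918.
ΣO = 3.03631; factor = 8/ΣO = 2.63478.
Al apfu = 0.37858 × 2.63478 = 0.997.

0.997 Al apfu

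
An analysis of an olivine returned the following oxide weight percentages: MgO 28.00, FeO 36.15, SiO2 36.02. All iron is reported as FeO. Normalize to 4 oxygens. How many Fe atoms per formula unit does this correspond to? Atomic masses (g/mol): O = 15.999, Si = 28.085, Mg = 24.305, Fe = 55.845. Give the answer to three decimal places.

MgO (M=40.304): mol = 0.69472; Mg = 0.69472, O = 0.69472.
FeO (M=71.844): mol = 0.50317; Fe = 0.50317, O = 0.50317.
SiO2 (M=60.083): mol = 0.59950; Si = 0.59950, O = 1.19900.
ΣO = 2.39689; factor = 4/ΣO = 1.66883.
Fe apfu = 0.50317 × 1.66883 = 0.840.

0.840 Fe apfu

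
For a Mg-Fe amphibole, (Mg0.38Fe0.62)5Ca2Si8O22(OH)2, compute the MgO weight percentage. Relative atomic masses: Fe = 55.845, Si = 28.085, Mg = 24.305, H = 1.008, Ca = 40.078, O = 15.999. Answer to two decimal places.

Molar mass of (Mg0.38Fe0.62)5Ca2Si8O22(OH)2 = 1.90·24.305 + 3.10·55.845 + 2·40.078 + 8·28.085 + 24·15.999 + 2·1.008 = 910.127 g/mol.
Each formula unit contains 1.90 Mg, equivalent to 1.90/1 = 1.9000 mol MgO.
M(MgO) = 1×24.305 + 1×15.999 = 40.304 g/mol.
Mass of MgO per formula unit = 1.9000 × 40.304 = 76.578 g.
MgO wt% = 76.578 / 910.127 × 100 = 8.41%.

8.41 wt%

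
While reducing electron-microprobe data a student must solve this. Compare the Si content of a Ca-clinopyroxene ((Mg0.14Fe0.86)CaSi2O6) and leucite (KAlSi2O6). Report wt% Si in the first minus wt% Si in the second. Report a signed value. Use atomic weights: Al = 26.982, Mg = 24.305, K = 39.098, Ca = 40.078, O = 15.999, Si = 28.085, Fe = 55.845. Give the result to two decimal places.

Si in (Mg0.14Fe0.86)CaSi2O6: molar mass 243.671 g/mol; 2×28.085 = 56.170 g → 23.05 wt%.
Si in KAlSi2O6: molar mass 218.244 g/mol; 2×28.085 = 56.170 g → 25.74 wt%.
Difference = 23.05 − 25.74 = -2.69 percentage points.

-2.69 percentage points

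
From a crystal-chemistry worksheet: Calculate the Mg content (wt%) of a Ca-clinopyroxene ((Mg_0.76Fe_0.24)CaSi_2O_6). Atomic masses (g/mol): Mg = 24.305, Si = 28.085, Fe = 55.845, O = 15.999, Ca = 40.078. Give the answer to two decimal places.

8.24 wt%

Formula mass = 0.76×24.305 + 0.24×55.845 + 1×40.078 + 2×28.085 + 6×15.999 = 224.117 g/mol, of which 18.472 g is Mg.
So Mg makes up 18.472/224.117 = 0.0824 of the mass, i.e. 8.24%.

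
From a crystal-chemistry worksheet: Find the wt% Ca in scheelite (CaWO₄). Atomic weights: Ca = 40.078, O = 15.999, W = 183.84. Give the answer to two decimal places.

Molar mass of CaWO₄: 1*40.078 + 1*183.84 + 4*15.999 = 287.914 g/mol.
Mass of Ca per formula unit: 1 × 40.078 = 40.078 g.
Weight fraction Ca = 40.078 / 287.914 = 0.1392.

13.92 wt%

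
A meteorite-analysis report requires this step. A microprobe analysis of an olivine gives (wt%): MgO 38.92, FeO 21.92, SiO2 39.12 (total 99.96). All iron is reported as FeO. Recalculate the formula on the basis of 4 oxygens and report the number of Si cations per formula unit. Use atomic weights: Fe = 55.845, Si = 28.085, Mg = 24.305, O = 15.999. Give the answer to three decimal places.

38.92 wt% MgO ÷ 40.304 g/mol = 0.96566 mol, giving 0.96566 Mg and 0.96566 O.
21.92 wt% FeO ÷ 71.844 g/mol = 0.30511 mol, giving 0.30511 Fe and 0.30511 O.
39.12 wt% SiO2 ÷ 60.083 g/mol = 0.65110 mol, giving 0.65110 Si and 1.30220 O.
Oxygen sums to 2.57297; scaling by 4/2.57297 = 1.55462 puts the formula on 4 O.
Si: 0.65110 × 1.55462 = 1.012 atoms per formula unit.

1.012 Si apfu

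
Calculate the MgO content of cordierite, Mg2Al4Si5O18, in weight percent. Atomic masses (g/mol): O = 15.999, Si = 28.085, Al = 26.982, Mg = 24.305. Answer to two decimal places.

Molar mass of Mg2Al4Si5O18 = 2×24.305 + 4×26.982 + 5×28.085 + 18×15.999 = 584.945 g/mol.
Each formula unit contains 2 Mg, equivalent to 2/1 = 2.0000 mol MgO.
M(MgO) = 1×24.305 + 1×15.999 = 40.304 g/mol.
Mass of MgO per formula unit = 2.0000 × 40.304 = 80.608 g.
MgO wt% = 80.608 / 584.945 × 100 = 13.78%.

13.78 wt%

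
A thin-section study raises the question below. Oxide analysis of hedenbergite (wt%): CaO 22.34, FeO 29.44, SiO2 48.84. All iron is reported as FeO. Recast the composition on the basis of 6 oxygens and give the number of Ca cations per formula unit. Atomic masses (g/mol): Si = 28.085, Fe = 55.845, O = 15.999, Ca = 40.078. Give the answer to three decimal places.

0.982 Ca apfu

22.34 wt% CaO ÷ 56.077 g/mol = 0.39838 mol, giving 0.39838 Ca and 0.39838 O.
29.44 wt% FeO ÷ 71.844 g/mol = 0.40978 mol, giving 0.40978 Fe and 0.40978 O.
48.84 wt% SiO2 ÷ 60.083 g/mol = 0.81288 mol, giving 0.81288 Si and 1.62576 O.
Oxygen sums to 2.43392; scaling by 6/2.43392 = 2.46516 puts the formula on 6 O.
Ca: 0.39838 × 2.46516 = 0.982 atoms per formula unit.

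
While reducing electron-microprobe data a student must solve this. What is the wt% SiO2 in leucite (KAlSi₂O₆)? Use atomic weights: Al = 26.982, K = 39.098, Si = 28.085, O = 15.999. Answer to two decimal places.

Molar mass of KAlSi₂O₆ = 1×39.098 + 1×26.982 + 2×28.085 + 6×15.999 = 218.244 g/mol.
Each formula unit contains 2 Si, equivalent to 2/1 = 2.0000 mol SiO2.
M(SiO2) = 1×28.085 + 2×15.999 = 60.083 g/mol.
Mass of SiO2 per formula unit = 2.0000 × 60.083 = 120.166 g.
SiO2 wt% = 120.166 / 218.244 × 100 = 55.06%.

55.06 wt%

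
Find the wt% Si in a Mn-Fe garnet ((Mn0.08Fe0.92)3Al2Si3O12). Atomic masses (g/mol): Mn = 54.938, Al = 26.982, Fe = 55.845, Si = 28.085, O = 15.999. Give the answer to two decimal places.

M((Mn0.08Fe0.92)3Al2Si3O12) = 497.524 g/mol.
Si contributes 3 × 28.085 = 84.255 g per mole.
84.255/497.524 = 0.1693 → 16.93%.

16.93 mass %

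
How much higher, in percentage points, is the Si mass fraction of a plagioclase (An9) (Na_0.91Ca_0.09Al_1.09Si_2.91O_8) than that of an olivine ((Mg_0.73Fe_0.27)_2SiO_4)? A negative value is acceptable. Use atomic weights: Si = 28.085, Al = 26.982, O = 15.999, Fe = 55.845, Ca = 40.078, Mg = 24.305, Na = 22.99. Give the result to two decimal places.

First mineral: 81.727 g Si in 263.658 g formula = 31.00 wt% Si.
Second mineral: 28.085 g Si in 157.723 g formula = 17.81 wt% Si.
31.00% − 17.81% gives a difference of 13.19 percentage points.

13.19 percentage points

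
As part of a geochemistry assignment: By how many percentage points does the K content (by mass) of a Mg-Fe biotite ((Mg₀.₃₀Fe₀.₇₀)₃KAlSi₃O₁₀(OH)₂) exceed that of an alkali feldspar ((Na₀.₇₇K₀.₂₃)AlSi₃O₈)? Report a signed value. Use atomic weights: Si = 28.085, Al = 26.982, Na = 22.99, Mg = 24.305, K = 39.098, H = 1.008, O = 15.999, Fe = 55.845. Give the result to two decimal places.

K in (Mg₀.₃₀Fe₀.₇₀)₃KAlSi₃O₁₀(OH)₂: molar mass 483.488 g/mol; 1×39.098 = 39.098 g → 8.09 wt%.
K in (Na₀.₇₇K₀.₂₃)AlSi₃O₈: molar mass 265.924 g/mol; 0.23×39.098 = 8.993 g → 3.38 wt%.
Difference = 8.09 − 3.38 = 4.71 percentage points.

4.71 percentage points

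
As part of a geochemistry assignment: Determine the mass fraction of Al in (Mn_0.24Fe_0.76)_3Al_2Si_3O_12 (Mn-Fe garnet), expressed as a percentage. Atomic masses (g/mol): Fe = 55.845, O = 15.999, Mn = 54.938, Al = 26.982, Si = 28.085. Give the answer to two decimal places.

10.86 wt%

M((Mn_0.24Fe_0.76)_3Al_2Si_3O_12) = 497.089 g/mol.
Al contributes 2 × 26.982 = 53.964 g per mole.
53.964/497.089 = 0.1086 → 10.86%.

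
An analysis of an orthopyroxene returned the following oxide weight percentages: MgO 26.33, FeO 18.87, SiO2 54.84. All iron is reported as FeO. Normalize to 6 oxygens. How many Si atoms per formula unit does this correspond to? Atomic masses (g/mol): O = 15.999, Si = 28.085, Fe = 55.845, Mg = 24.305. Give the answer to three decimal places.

1.998 Si apfu

MgO: 26.33/40.304 = 0.65329 mol → 0.65329 mol Mg, 0.65329 mol O.
FeO: 18.87/71.844 = 0.26265 mol → 0.26265 mol Fe, 0.26265 mol O.
SiO2: 54.84/60.083 = 0.91274 mol → 0.91274 mol Si, 1.82548 mol O.
Total oxygen = 2.74142 mol. Normalization factor = 6/2.74142 = 2.18865.
Si per 6 O = 0.91274 × 2.18865 = 1.998.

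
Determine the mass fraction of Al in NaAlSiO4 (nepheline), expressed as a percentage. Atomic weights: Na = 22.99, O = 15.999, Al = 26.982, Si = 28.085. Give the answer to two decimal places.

Molar mass of NaAlSiO4: 1*22.99 + 1*26.982 + 1*28.085 + 4*15.999 = 142.053 g/mol.
Mass of Al per formula unit: 1 × 26.982 = 26.982 g.
Weight fraction Al = 26.982 / 142.053 = 0.1899.

18.99 mass %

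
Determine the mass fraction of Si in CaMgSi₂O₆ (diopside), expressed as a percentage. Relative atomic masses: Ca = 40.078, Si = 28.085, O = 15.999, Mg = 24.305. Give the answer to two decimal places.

M(CaMgSi₂O₆) = 216.547 g/mol.
Si contributes 2 × 28.085 = 56.170 g per mole.
56.170/216.547 = 0.2594 → 25.94%.

25.94 wt%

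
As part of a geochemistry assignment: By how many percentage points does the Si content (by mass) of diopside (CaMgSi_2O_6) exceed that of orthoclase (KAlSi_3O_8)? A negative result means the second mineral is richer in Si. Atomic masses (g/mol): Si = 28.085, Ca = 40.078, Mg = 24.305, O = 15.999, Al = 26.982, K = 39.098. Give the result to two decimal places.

M(CaMgSi_2O_6) = 216.547 g/mol, so wt% Si = 56.170/216.547 × 100 = 25.94%.
M(KAlSi_3O_8) = 278.327 g/mol, so wt% Si = 84.255/278.327 × 100 = 30.27%.
25.94 − 30.27 = -4.33 pp.

-4.33 percentage points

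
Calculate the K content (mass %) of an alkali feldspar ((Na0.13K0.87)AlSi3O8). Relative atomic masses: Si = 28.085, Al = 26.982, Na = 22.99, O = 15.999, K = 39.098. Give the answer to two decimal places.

12.31 mass %

Formula mass = 0.13·22.99 + 0.87·39.098 + 1·26.982 + 3·28.085 + 8·15.999 = 276.233 g/mol, of which 34.015 g is K.
So K makes up 34.015/276.233 = 0.1231 of the mass, i.e. 12.31%.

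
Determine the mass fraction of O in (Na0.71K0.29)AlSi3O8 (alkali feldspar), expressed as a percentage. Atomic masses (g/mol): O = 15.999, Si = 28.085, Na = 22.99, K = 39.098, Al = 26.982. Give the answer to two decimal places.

47.96 weight percent

M((Na0.71K0.29)AlSi3O8) = 266.890 g/mol.
O contributes 8 × 15.999 = 127.992 g per mole.
127.992/266.890 = 0.4796 → 47.96%.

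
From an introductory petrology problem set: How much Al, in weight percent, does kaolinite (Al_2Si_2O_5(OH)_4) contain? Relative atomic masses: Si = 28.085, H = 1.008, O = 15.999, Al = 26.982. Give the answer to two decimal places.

Formula mass = 2×26.982 + 2×28.085 + 9×15.999 + 4×1.008 = 258.157 g/mol, of which 53.964 g is Al.
So Al makes up 53.964/258.157 = 0.2090 of the mass, i.e. 20.90%.

20.90 weight percent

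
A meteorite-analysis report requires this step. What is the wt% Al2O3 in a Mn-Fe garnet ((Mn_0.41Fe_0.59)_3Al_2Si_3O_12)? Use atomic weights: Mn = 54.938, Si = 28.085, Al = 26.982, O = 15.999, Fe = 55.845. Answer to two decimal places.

Molar mass of (Mn_0.41Fe_0.59)_3Al_2Si_3O_12 = 1.23×54.938 + 1.77×55.845 + 2×26.982 + 3×28.085 + 12×15.999 = 496.626 g/mol.
Each formula unit contains 2 Al, equivalent to 2/2 = 1.0000 mol Al2O3.
M(Al2O3) = 2×26.982 + 3×15.999 = 101.961 g/mol.
Mass of Al2O3 per formula unit = 1.0000 × 101.961 = 101.961 g.
Al2O3 wt% = 101.961 / 496.626 × 100 = 20.53%.

20.53 wt%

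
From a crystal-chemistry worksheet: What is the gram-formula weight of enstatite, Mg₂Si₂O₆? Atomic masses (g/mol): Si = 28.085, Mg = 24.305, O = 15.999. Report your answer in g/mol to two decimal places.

200.77 g/mol

The formula mass is the sum 2·24.305 + 2·28.085 + 6·15.999.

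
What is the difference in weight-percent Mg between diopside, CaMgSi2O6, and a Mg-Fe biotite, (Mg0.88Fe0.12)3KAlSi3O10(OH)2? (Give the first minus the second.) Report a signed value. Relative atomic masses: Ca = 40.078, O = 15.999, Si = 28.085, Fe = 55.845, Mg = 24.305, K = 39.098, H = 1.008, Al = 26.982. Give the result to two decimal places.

-3.75 percentage points

M(CaMgSi2O6) = 216.547 g/mol, so wt% Mg = 24.305/216.547 × 100 = 11.22%.
M((Mg0.88Fe0.12)3KAlSi3O10(OH)2) = 428.608 g/mol, so wt% Mg = 64.165/428.608 × 100 = 14.97%.
11.22 − 14.97 = -3.75 pp.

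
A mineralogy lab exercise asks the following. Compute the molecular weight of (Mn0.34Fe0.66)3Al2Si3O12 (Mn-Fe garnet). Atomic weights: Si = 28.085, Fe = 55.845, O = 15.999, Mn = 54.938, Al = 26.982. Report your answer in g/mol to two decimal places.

The formula mass is the sum 1.02(54.938) + 1.98(55.845) + 2(26.982) + 3(28.085) + 12(15.999).

496.82 g/mol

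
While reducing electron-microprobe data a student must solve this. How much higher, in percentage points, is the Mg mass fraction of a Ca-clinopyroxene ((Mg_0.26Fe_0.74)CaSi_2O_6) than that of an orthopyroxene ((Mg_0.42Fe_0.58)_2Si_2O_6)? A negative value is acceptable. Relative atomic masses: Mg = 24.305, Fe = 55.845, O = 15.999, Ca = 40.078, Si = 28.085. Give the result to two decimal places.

Mg in (Mg_0.26Fe_0.74)CaSi_2O_6: molar mass 239.887 g/mol; 0.26×24.305 = 6.319 g → 2.63 wt%.
Mg in (Mg_0.42Fe_0.58)_2Si_2O_6: molar mass 237.360 g/mol; 0.84×24.305 = 20.416 g → 8.60 wt%.
Difference = 2.63 − 8.60 = -5.97 percentage points.

-5.97 percentage points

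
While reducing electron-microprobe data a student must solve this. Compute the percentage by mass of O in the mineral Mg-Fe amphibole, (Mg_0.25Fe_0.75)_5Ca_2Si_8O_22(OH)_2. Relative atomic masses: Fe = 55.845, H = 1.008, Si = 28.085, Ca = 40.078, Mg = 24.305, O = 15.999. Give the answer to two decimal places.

Molar mass of (Mg_0.25Fe_0.75)_5Ca_2Si_8O_22(OH)_2: 1.25×24.305 + 3.75×55.845 + 2×40.078 + 8×28.085 + 24×15.999 + 2×1.008 = 930.628 g/mol.
Mass of O per formula unit: 24 × 15.999 = 383.976 g.
Weight fraction O = 383.976 / 930.628 = 0.4126.

41.26 weight percent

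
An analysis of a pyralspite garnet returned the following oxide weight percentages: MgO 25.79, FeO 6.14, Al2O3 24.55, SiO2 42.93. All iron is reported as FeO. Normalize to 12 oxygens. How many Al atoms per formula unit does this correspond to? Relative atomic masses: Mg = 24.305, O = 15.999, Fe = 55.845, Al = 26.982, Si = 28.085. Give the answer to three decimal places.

MgO: 25.79/40.304 = 0.63989 mol → 0.63989 mol Mg, 0.63989 mol O.
FeO: 6.14/71.844 = 0.08546 mol → 0.08546 mol Fe, 0.08546 mol O.
Al2O3: 24.55/101.961 = 0.24078 mol → 0.48156 mol Al, 0.72234 mol O.
SiO2: 42.93/60.083 = 0.71451 mol → 0.71451 mol Si, 1.42902 mol O.
Total oxygen = 2.87671 mol. Normalization factor = 12/2.87671 = 4.17143.
Al per 12 O = 0.48156 × 4.17143 = 2.009.

2.009 Al apfu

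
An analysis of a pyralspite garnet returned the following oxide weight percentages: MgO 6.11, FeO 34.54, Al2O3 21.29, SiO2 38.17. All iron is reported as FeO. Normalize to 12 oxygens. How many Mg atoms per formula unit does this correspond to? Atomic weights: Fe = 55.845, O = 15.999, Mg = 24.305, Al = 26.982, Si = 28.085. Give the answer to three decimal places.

0.719 Mg apfu

MgO: 6.11/40.304 = 0.15160 mol → 0.15160 mol Mg, 0.15160 mol O.
FeO: 34.54/71.844 = 0.48076 mol → 0.48076 mol Fe, 0.48076 mol O.
Al2O3: 21.29/101.961 = 0.20881 mol → 0.41762 mol Al, 0.62643 mol O.
SiO2: 38.17/60.083 = 0.63529 mol → 0.63529 mol Si, 1.27058 mol O.
Total oxygen = 2.52937 mol. Normalization factor = 12/2.52937 = 4.74426.
Mg per 12 O = 0.15160 × 4.74426 = 0.719.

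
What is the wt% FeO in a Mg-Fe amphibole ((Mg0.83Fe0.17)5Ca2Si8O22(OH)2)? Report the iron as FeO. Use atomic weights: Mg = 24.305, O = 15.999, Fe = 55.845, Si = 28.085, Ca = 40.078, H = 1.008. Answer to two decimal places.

7.28 wt%

Formula mass = 839.162 g/mol.
0.85 Fe → 0.8500 mol FeO per formula unit; M(FeO) = 71.844, so FeO mass = 61.067 g.
61.067/839.162 × 100 = 7.28 wt%.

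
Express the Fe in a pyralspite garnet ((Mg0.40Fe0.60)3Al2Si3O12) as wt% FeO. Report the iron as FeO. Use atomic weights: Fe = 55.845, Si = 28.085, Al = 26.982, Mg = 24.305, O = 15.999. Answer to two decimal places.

28.12 wt%

M((Mg0.40Fe0.60)3Al2Si3O12) = 459.894 g/mol; M(FeO) = 71.844 g/mol.
Moles FeO per formula unit = 1.80 Fe ÷ 1 = 1.8000.
FeO fraction = (1.8000 × 71.844) / 459.894 = 129.319/459.894 = 0.2812.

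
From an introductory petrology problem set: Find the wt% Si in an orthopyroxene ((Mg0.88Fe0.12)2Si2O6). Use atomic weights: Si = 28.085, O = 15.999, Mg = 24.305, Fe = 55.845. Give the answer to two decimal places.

Molar mass of (Mg0.88Fe0.12)2Si2O6: 1.76×24.305 + 0.24×55.845 + 2×28.085 + 6×15.999 = 208.344 g/mol.
Mass of Si per formula unit: 2 × 28.085 = 56.170 g.
Weight fraction Si = 56.170 / 208.344 = 0.2696.

26.96 mass %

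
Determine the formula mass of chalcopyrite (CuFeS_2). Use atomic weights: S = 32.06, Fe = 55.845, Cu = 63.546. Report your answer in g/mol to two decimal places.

M = 1*63.546 + 1*55.845 + 2*32.06

183.51 g/mol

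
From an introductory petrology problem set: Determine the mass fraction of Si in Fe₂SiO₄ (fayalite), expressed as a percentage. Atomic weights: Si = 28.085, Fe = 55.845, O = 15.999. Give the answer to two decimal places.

13.78 wt%

Molar mass of Fe₂SiO₄: 2·55.845 + 1·28.085 + 4·15.999 = 203.771 g/mol.
Mass of Si per formula unit: 1 × 28.085 = 28.085 g.
Weight fraction Si = 28.085 / 203.771 = 0.1378.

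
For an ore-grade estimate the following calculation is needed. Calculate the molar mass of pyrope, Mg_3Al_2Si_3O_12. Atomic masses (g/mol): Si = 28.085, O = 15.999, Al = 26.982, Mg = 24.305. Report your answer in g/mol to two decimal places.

M = 3*24.305 + 2*26.982 + 3*28.085 + 12*15.999

403.12 g/mol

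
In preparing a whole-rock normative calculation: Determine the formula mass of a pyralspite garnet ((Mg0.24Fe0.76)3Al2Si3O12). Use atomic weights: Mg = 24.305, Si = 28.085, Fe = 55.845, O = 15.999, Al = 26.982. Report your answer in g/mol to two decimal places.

The formula mass is the sum 0.72(24.305) + 2.28(55.845) + 2(26.982) + 3(28.085) + 12(15.999).

475.03 g/mol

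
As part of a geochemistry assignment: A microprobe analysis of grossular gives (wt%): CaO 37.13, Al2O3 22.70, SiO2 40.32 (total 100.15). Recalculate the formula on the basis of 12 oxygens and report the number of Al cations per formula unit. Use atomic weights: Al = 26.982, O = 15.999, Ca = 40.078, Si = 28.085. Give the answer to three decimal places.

CaO (M=56.077): mol = 0.66213; Ca = 0.66213, O = 0.66213.
Al2O3 (M=101.961): mol = 0.22263; Al = 0.44526, O = 0.66789.
SiO2 (M=60.083): mol = 0.67107; Si = 0.67107, O = 1.34214.
ΣO = 2.67216; factor = 12/ΣO = 4.49075.
Al apfu = 0.44526 × 4.49075 = 2.000.

2.000 Al apfu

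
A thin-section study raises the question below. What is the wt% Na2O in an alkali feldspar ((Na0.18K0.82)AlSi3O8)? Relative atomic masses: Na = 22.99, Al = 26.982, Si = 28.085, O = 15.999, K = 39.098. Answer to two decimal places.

2.03 wt%

Formula mass = 275.428 g/mol.
0.18 Na → 0.0900 mol Na2O per formula unit; M(Na2O) = 61.979, so Na2O mass = 5.578 g.
5.578/275.428 × 100 = 2.03 wt%.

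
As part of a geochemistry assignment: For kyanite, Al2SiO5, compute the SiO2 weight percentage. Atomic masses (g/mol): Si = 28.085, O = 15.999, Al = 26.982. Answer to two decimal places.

37.08 wt%

M(Al2SiO5) = 162.044 g/mol; M(SiO2) = 60.083 g/mol.
Moles SiO2 per formula unit = 1 Si ÷ 1 = 1.0000.
SiO2 fraction = (1.0000 × 60.083) / 162.044 = 60.083/162.044 = 0.3708.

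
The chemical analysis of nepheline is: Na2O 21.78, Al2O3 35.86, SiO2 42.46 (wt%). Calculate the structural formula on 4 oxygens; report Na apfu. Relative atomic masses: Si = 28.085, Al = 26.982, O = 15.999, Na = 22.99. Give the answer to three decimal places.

Na2O: 21.78/61.979 = 0.35141 mol → 0.70282 mol Na, 0.35141 mol O.
Al2O3: 35.86/101.961 = 0.35170 mol → 0.70340 mol Al, 1.05510 mol O.
SiO2: 42.46/60.083 = 0.70669 mol → 0.70669 mol Si, 1.41338 mol O.
Total oxygen = 2.81989 mol. Normalization factor = 4/2.81989 = 1.41850.
Na per 4 O = 0.70282 × 1.41850 = 0.997.

0.997 Na apfu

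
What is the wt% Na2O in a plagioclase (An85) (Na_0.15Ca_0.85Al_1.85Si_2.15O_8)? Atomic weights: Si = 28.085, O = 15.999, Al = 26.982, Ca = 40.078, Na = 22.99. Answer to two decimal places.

1.69 wt%

Molar mass of Na_0.15Ca_0.85Al_1.85Si_2.15O_8 = 0.15×22.99 + 0.85×40.078 + 1.85×26.982 + 2.15×28.085 + 8×15.999 = 275.806 g/mol.
Each formula unit contains 0.15 Na, equivalent to 0.15/2 = 0.0750 mol Na2O.
M(Na2O) = 2×22.99 + 1×15.999 = 61.979 g/mol.
Mass of Na2O per formula unit = 0.0750 × 61.979 = 4.648 g.
Na2O wt% = 4.648 / 275.806 × 100 = 1.69%.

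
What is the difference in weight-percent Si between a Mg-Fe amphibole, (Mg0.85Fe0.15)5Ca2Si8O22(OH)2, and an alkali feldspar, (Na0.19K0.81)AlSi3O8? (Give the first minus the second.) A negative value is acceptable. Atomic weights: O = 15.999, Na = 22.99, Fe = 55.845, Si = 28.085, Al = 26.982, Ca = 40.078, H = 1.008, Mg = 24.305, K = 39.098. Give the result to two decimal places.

M((Mg0.85Fe0.15)5Ca2Si8O22(OH)2) = 836.008 g/mol, so wt% Si = 224.680/836.008 × 100 = 26.88%.
M((Na0.19K0.81)AlSi3O8) = 275.266 g/mol, so wt% Si = 84.255/275.266 × 100 = 30.61%.
26.88 − 30.61 = -3.73 pp.

-3.73 percentage points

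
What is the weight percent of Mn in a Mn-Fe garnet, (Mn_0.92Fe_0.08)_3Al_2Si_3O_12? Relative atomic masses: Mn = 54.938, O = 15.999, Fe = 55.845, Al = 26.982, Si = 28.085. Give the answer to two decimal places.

M((Mn_0.92Fe_0.08)_3Al_2Si_3O_12) = 495.239 g/mol.
Mn contributes 2.76 × 54.938 = 151.629 g per mole.
151.629/495.239 = 0.3062 → 30.62%.

30.62 wt%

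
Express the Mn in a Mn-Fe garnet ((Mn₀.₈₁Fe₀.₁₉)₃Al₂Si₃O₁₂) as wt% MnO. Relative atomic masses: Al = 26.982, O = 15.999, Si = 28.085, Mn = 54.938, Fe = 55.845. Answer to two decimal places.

M((Mn₀.₈₁Fe₀.₁₉)₃Al₂Si₃O₁₂) = 495.538 g/mol; M(MnO) = 70.937 g/mol.
Moles MnO per formula unit = 2.43 Mn ÷ 1 = 2.4300.
MnO fraction = (2.4300 × 70.937) / 495.538 = 172.377/495.538 = 0.3479.

34.79 wt%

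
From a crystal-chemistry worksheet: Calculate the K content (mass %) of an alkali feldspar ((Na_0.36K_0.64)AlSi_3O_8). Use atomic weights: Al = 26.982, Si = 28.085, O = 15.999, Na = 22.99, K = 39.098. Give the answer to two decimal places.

9.18 mass %

M((Na_0.36K_0.64)AlSi_3O_8) = 272.528 g/mol.
K contributes 0.64 × 39.098 = 25.023 g per mole.
25.023/272.528 = 0.0918 → 9.18%.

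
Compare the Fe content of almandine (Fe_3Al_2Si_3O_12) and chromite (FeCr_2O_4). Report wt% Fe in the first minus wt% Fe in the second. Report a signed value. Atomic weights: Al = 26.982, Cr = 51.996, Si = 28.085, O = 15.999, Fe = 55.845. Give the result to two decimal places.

Fe in Fe_3Al_2Si_3O_12: molar mass 497.742 g/mol; 3×55.845 = 167.535 g → 33.66 wt%.
Fe in FeCr_2O_4: molar mass 223.833 g/mol; 1×55.845 = 55.845 g → 24.95 wt%.
Difference = 33.66 − 24.95 = 8.71 percentage points.

8.71 percentage points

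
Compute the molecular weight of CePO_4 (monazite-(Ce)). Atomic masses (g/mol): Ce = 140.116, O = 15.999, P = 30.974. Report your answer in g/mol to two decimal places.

Ce: 1 × 140.116 = 140.1160
P: 1 × 30.974 = 30.9740
O: 4 × 15.999 = 63.9960
Summing the contributions gives the formula mass.

235.09 g/mol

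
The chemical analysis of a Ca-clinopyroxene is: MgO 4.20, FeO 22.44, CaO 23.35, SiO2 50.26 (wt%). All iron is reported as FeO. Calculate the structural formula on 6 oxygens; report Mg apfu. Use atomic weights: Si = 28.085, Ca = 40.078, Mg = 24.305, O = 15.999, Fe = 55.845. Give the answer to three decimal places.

0.250 Mg apfu

4.20 wt% MgO ÷ 40.304 g/mol = 0.10421 mol, giving 0.10421 Mg and 0.10421 O.
22.44 wt% FeO ÷ 71.844 g/mol = 0.31234 mol, giving 0.31234 Fe and 0.31234 O.
23.35 wt% CaO ÷ 56.077 g/mol = 0.41639 mol, giving 0.41639 Ca and 0.41639 O.
50.26 wt% SiO2 ÷ 60.083 g/mol = 0.83651 mol, giving 0.83651 Si and 1.67302 O.
Oxygen sums to 2.50596; scaling by 6/2.50596 = 2.39429 puts the formula on 6 O.
Mg: 0.10421 × 2.39429 = 0.250 atoms per formula unit.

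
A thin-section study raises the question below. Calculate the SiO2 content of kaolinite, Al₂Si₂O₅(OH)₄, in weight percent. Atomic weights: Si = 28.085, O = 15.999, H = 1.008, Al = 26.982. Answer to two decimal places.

46.55 wt%

Formula mass = 258.157 g/mol.
2 Si → 2.0000 mol SiO2 per formula unit; M(SiO2) = 60.083, so SiO2 mass = 120.166 g.
120.166/258.157 × 100 = 46.55 wt%.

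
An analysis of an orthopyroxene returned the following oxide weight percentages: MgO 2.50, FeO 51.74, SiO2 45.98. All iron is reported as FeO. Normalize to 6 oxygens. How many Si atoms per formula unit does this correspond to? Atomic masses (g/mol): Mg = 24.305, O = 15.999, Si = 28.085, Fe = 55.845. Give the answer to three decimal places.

MgO: 2.50/40.304 = 0.06203 mol → 0.06203 mol Mg, 0.06203 mol O.
FeO: 51.74/71.844 = 0.72017 mol → 0.72017 mol Fe, 0.72017 mol O.
SiO2: 45.98/60.083 = 0.76527 mol → 0.76527 mol Si, 1.53054 mol O.
Total oxygen = 2.31274 mol. Normalization factor = 6/2.31274 = 2.59433.
Si per 6 O = 0.76527 × 2.59433 = 1.985.

1.985 Si apfu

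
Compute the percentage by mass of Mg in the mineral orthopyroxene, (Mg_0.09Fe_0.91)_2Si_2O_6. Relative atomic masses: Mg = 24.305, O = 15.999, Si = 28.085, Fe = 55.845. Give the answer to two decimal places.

1.69 wt%

Formula mass = 0.18×24.305 + 1.82×55.845 + 2×28.085 + 6×15.999 = 258.177 g/mol, of which 4.375 g is Mg.
So Mg makes up 4.375/258.177 = 0.0169 of the mass, i.e. 1.69%.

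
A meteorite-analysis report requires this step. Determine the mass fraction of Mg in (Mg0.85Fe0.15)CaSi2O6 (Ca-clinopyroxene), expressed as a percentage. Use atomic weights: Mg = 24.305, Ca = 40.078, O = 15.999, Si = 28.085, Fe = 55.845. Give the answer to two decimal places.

9.34 weight percent

Formula mass = 0.85×24.305 + 0.15×55.845 + 1×40.078 + 2×28.085 + 6×15.999 = 221.278 g/mol, of which 20.659 g is Mg.
So Mg makes up 20.659/221.278 = 0.0934 of the mass, i.e. 9.34%.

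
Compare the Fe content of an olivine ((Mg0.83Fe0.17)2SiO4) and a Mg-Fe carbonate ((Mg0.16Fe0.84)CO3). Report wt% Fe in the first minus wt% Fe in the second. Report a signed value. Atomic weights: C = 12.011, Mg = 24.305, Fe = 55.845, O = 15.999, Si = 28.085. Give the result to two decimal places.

M((Mg0.83Fe0.17)2SiO4) = 151.415 g/mol, so wt% Fe = 18.987/151.415 × 100 = 12.54%.
M((Mg0.16Fe0.84)CO3) = 110.807 g/mol, so wt% Fe = 46.910/110.807 × 100 = 42.33%.
12.54 − 42.33 = -29.79 pp.

-29.79 percentage points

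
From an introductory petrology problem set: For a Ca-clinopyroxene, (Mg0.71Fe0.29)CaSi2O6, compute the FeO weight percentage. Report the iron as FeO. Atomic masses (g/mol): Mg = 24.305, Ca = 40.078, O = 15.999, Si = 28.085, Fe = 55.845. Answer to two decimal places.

9.23 wt%

Formula mass = 225.694 g/mol.
0.29 Fe → 0.2900 mol FeO per formula unit; M(FeO) = 71.844, so FeO mass = 20.835 g.
20.835/225.694 × 100 = 9.23 wt%.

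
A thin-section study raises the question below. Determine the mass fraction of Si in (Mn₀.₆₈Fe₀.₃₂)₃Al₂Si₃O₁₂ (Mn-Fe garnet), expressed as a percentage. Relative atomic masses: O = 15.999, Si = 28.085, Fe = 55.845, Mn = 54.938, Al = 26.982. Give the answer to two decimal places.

M((Mn₀.₆₈Fe₀.₃₂)₃Al₂Si₃O₁₂) = 495.892 g/mol.
Si contributes 3 × 28.085 = 84.255 g per mole.
84.255/495.892 = 0.1699 → 16.99%.

16.99 wt%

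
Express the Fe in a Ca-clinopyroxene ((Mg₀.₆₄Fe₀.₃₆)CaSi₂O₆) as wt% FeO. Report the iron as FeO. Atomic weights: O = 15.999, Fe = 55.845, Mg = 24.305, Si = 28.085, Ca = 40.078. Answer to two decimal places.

Formula mass = 227.901 g/mol.
0.36 Fe → 0.3600 mol FeO per formula unit; M(FeO) = 71.844, so FeO mass = 25.864 g.
25.864/227.901 × 100 = 11.35 wt%.

11.35 wt%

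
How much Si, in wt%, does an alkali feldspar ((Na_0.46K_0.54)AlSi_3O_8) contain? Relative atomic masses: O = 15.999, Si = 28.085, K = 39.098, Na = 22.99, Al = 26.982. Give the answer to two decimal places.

Formula mass = 0.46·22.99 + 0.54·39.098 + 1·26.982 + 3·28.085 + 8·15.999 = 270.917 g/mol, of which 84.255 g is Si.
So Si makes up 84.255/270.917 = 0.3110 of the mass, i.e. 31.10%.

31.10 wt%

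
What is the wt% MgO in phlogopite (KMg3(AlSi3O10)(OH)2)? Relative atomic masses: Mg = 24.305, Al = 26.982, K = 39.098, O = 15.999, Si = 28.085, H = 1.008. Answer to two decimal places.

Formula mass = 417.254 g/mol.
3 Mg → 3.0000 mol MgO per formula unit; M(MgO) = 40.304, so MgO mass = 120.912 g.
120.912/417.254 × 100 = 28.98 wt%.

28.98 wt%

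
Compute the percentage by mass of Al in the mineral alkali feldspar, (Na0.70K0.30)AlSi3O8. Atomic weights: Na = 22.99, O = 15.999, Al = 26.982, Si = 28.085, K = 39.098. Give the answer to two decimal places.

10.10 weight percent

M((Na0.70K0.30)AlSi3O8) = 267.051 g/mol.
Al contributes 1 × 26.982 = 26.982 g per mole.
26.982/267.051 = 0.1010 → 10.10%.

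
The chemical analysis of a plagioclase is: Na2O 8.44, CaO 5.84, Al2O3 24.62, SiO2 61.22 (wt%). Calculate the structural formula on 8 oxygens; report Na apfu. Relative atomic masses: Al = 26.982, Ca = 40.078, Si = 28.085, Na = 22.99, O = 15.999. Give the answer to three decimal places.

Na2O (M=61.979): mol = 0.13618; Na = 0.27236, O = 0.13618.
CaO (M=56.077): mol = 0.10414; Ca = 0.10414, O = 0.10414.
Al2O3 (M=101.961): mol = 0.24146; Al = 0.48292, O = 0.72438.
SiO2 (M=60.083): mol = 1.01892; Si = 1.01892, O = 2.03784.
ΣO = 3.00254; factor = 8/ΣO = 2.66441.
Na apfu = 0.27236 × 2.66441 = 0.726.

0.726 Na apfu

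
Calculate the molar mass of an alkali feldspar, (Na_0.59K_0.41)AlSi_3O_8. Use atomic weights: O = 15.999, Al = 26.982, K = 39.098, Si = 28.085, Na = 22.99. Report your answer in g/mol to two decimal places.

268.82 g/mol

M = 0.59×22.99 + 0.41×39.098 + 1×26.982 + 3×28.085 + 8×15.999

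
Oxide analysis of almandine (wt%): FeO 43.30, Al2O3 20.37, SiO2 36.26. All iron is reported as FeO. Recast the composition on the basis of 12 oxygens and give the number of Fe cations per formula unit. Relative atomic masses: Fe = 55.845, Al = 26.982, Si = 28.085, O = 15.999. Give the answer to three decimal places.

FeO (M=71.844): mol = 0.60269; Fe = 0.60269, O = 0.60269.
Al2O3 (M=101.961): mol = 0.19978; Al = 0.39956, O = 0.59934.
SiO2 (M=60.083): mol = 0.60350; Si = 0.60350, O = 1.20700.
ΣO = 2.40903; factor = 12/ΣO = 4.98126.
Fe apfu = 0.60269 × 4.98126 = 3.002.

3.002 Fe apfu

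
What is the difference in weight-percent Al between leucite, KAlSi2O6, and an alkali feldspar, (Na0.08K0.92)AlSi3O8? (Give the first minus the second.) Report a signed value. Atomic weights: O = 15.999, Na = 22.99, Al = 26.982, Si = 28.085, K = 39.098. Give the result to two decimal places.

M(KAlSi2O6) = 218.244 g/mol, so wt% Al = 26.982/218.244 × 100 = 12.36%.
M((Na0.08K0.92)AlSi3O8) = 277.038 g/mol, so wt% Al = 26.982/277.038 × 100 = 9.74%.
12.36 − 9.74 = 2.62 pp.

2.62 percentage points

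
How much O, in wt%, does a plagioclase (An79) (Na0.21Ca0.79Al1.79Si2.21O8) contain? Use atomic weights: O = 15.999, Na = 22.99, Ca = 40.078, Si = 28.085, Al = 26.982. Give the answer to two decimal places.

46.57 wt%

Molar mass of Na0.21Ca0.79Al1.79Si2.21O8: 0.21*22.99 + 0.79*40.078 + 1.79*26.982 + 2.21*28.085 + 8*15.999 = 274.847 g/mol.
Mass of O per formula unit: 8 × 15.999 = 127.992 g.
Weight fraction O = 127.992 / 274.847 = 0.4657.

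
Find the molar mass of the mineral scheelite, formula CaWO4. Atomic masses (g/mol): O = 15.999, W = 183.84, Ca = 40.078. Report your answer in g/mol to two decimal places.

Ca: 1 × 40.078 = 40.0780
W: 1 × 183.84 = 183.8400
O: 4 × 15.999 = 63.9960
Summing the contributions gives the formula mass.

287.91 g/mol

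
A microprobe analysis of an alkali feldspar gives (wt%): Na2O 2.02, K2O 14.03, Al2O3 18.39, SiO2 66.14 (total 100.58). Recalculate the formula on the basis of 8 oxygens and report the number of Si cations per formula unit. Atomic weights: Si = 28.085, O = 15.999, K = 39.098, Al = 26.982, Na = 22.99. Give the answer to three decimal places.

Na2O (M=61.979): mol = 0.03259; Na = 0.06518, O = 0.03259.
K2O (M=94.195): mol = 0.14895; K = 0.29790, O = 0.14895.
Al2O3 (M=101.961): mol = 0.18036; Al = 0.36072, O = 0.54108.
SiO2 (M=60.083): mol = 1.10081; Si = 1.10081, O = 2.20162.
ΣO = 2.92424; factor = 8/ΣO = 2.73575.
Si apfu = 1.10081 × 2.73575 = 3.012.

3.012 Si apfu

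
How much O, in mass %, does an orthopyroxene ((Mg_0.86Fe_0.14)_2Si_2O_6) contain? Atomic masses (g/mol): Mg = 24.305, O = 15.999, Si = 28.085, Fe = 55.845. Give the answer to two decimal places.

Formula mass = 1.72×24.305 + 0.28×55.845 + 2×28.085 + 6×15.999 = 209.605 g/mol, of which 95.994 g is O.
So O makes up 95.994/209.605 = 0.4580 of the mass, i.e. 45.80%.

45.80 mass %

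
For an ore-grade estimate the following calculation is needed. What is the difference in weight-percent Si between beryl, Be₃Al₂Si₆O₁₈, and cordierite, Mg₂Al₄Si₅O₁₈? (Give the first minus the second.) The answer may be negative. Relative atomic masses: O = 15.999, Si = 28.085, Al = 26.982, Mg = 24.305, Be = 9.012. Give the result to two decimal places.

First mineral: 168.510 g Si in 537.492 g formula = 31.35 wt% Si.
Second mineral: 140.425 g Si in 584.945 g formula = 24.01 wt% Si.
31.35% − 24.01% gives a difference of 7.34 percentage points.

7.34 percentage points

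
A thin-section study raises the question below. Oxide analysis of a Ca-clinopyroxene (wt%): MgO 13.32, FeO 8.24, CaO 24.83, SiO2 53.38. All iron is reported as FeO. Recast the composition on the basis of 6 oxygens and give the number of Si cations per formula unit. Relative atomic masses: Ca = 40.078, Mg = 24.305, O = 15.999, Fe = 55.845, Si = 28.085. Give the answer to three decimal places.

2.000 Si apfu

MgO: 13.32/40.304 = 0.33049 mol → 0.33049 mol Mg, 0.33049 mol O.
FeO: 8.24/71.844 = 0.11469 mol → 0.11469 mol Fe, 0.11469 mol O.
CaO: 24.83/56.077 = 0.44278 mol → 0.44278 mol Ca, 0.44278 mol O.
SiO2: 53.38/60.083 = 0.88844 mol → 0.88844 mol Si, 1.77688 mol O.
Total oxygen = 2.66484 mol. Normalization factor = 6/2.66484 = 2.25154.
Si per 6 O = 0.88844 × 2.25154 = 2.000.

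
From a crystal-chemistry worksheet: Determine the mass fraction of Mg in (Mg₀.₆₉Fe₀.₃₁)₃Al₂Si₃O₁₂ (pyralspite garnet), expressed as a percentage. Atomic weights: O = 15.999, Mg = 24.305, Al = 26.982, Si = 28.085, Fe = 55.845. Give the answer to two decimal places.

11.63 wt%

M((Mg₀.₆₉Fe₀.₃₁)₃Al₂Si₃O₁₂) = 432.454 g/mol.
Mg contributes 2.07 × 24.305 = 50.311 g per mole.
50.311/432.454 = 0.1163 → 11.63%.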